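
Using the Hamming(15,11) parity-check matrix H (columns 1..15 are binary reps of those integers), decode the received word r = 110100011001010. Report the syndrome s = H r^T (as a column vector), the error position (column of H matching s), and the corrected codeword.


s = (0, 1, 0, 0)^T, error position = 4, corrected codeword c = 110000011001010

Compute s = H r^T mod 2 one row at a time:
  s_1 = 1 + 1 + 0 + 0 + 1 + 0 + 1 + 0 = 4 ≡ 0 (mod 2).
  s_2 = 1 + 0 + 0 + 0 + 1 + 0 + 1 + 0 = 3 ≡ 1 (mod 2).
  s_3 = 1 + 0 + 0 + 0 + 0 + 0 + 1 + 0 = 2 ≡ 0 (mod 2).
  s_4 = 1 + 0 + 0 + 0 + 1 + 0 + 0 + 0 = 2 ≡ 0 (mod 2).
s = (0, 1, 0, 0)^T — this equals column 4 of H (binary 0100), so error is at position 4.
Correct: flip bit 4 of r = 110100011001010 to get c = 110000011001010.


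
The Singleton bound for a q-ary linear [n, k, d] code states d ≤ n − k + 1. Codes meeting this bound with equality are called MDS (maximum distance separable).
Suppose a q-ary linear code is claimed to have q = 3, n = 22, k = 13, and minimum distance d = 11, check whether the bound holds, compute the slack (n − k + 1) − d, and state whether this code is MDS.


Singleton RHS = n − k + 1 = 10, slack = -1, bound violated (no such code; not MDS).

Singleton bound: d ≤ n − k + 1.
Here n = 22, k = 13, so n − k + 1 = 10.
Given d = 11, check d ≤ 10: NO.
Slack = (n − k + 1) − d = -1.
The slack is negative: d = 11 exceeds n − k + 1 = 10 by 1, so the Singleton bound is violated and no linear [22, 13, 11]_3 code can exist. In particular it is not MDS (MDS requires d = n − k + 1 exactly).
Description: the claimed parameters are [22, 13, 11]_3; such a code would be impossible (violates the Singleton bound).


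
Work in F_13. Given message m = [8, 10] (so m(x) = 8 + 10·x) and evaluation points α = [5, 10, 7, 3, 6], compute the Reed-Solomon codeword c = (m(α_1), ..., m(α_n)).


c = [6, 4, 0, 12, 3]

Message polynomial: m(x) = 8 + 10·x (mod 13).
For each evaluation point α_i, compute m(α_i) mod 13:
  α_1 = 5: Horner steps 10 → 6, so m(5) = 6.
  α_2 = 10: Horner steps 10 → 4, so m(10) = 4.
  α_3 = 7: Horner steps 10 → 0, so m(7) = 0.
  α_4 = 3: Horner steps 10 → 12, so m(3) = 12.
  α_5 = 6: Horner steps 10 → 3, so m(6) = 3.
Codeword c = [6, 4, 0, 12, 3] ∈ F_13^5.


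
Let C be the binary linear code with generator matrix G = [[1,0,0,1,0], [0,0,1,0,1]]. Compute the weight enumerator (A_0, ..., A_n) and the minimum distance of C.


Weight distribution: A_0 = 1, A_2 = 2, A_4 = 1. Minimum distance d = 2.

Enumerate all 2^2 = 4 messages m ∈ F_2^2.
For each, compute codeword c = mG in F_2^5, then tally its weight.
  m = 00 → c = 00000, weight = 0.
  m = 10 → c = 10010, weight = 2.
  m = 01 → c = 00101, weight = 2.
  m = 11 → c = 10111, weight = 4.
Tally weights:
  weight 0: 1 codewords.
  weight 2: 2 codewords.
  weight 4: 1 codewords.
Minimum distance d = smallest w > 0 with A_w > 0 = 2.
Sanity: Σ A_w = 4 = 2^2 = 4 ✓.


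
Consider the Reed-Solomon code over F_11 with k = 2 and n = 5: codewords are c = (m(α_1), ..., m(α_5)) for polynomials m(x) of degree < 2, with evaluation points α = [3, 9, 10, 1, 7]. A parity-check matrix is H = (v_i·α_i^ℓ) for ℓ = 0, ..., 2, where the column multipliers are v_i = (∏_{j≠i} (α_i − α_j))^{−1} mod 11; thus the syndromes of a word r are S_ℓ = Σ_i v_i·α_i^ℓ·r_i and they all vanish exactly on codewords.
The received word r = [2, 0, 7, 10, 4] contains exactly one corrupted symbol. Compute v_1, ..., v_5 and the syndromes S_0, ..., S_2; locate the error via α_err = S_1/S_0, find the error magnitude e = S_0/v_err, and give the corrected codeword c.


S = (7, 5, 2), error at position 5, error magnitude e = 7, c = [2, 0, 7, 10, 8].

Step 1: column multipliers v_i = (∏_{j≠i}(α_i − α_j))^{−1} mod 11.
  i = 1 (α = 3): (3−9)(3−10)(3−1)(3−7) = (−6)·(−7)·2·(−4) = −336 ≡ 5, so v_1 = 5^{−1} = 9 (mod 11).
  i = 2 (α = 9): (9−3)(9−10)(9−1)(9−7) = 6·(−1)·8·2 = −96 ≡ 3, so v_2 = 3^{−1} = 4 (mod 11).
  i = 3 (α = 10): (10−3)(10−9)(10−1)(10−7) = 7·1·9·3 = 189 ≡ 2, so v_3 = 2^{−1} = 6 (mod 11).
  i = 4 (α = 1): (1−3)(1−9)(1−10)(1−7) = (−2)·(−8)·(−9)·(−6) = 864 ≡ 6, so v_4 = 6^{−1} = 2 (mod 11).
  i = 5 (α = 7): (7−3)(7−9)(7−10)(7−1) = 4·(−2)·(−3)·6 = 144 ≡ 1, so v_5 = 1^{−1} = 1 (mod 11).
  v = [9, 4, 6, 2, 1].
Step 2: syndromes of r = [2, 0, 7, 10, 4] (all sums mod 11).
  S_0 = Σ v_i r_i = 9·2 + 4·0 + 6·7 + 2·10 + 1·4 = 84 ≡ 7.
  S_1 = Σ v_i α_i r_i = 9·3·2 + 4·9·0 + 6·10·7 + 2·1·10 + 1·7·4 = 522 ≡ 5.
  α_i^2 mod 11 = [9, 4, 1, 1, 5].
  S_2 = Σ v_i α_i^2 r_i = 9·9·2 + 4·4·0 + 6·1·7 + 2·1·10 + 1·5·4 = 244 ≡ 2.
  S = (7, 5, 2) ≠ 0, so r is not a codeword (an error is present).
Step 3: locate the error. For a single error e at position i, S_ℓ = v_i·e·α_i^ℓ, so α_err = S_1/S_0.
  S_0^{−1} = 7^{−1} = 8 (mod 11), so α_err = 5·8 = 40 ≡ 7 = α_5. Error position i = 5.
  Consistency check: S_2/S_1 = 2·9 = 18 ≡ 7 = α_err ✓ (single-error assumption holds).
Step 4: error magnitude e = S_0/v_5 = S_0·∏_{j≠5}(α_5 − α_j) = 7·1 = 7 ≡ 7 (mod 11).
Step 5: correct position 5: c_5 = r_5 − e = 4 − 7 ≡ 8 (mod 11). Hence c = [2, 0, 7, 10, 8].
  Check: interpolating c through the α_i gives m(x) = 3 + 7·x (degree < 2) with m(α_i) = c_i for every i, so c is indeed a codeword.


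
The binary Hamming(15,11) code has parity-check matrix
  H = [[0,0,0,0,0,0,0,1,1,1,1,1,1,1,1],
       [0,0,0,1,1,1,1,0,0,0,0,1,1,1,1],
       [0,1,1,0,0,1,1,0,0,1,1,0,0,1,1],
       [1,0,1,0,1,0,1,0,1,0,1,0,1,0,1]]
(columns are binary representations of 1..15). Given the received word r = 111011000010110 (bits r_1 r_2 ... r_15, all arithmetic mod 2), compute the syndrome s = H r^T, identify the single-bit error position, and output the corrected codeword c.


s = (1, 0, 1, 1)^T, error position = 11, corrected codeword c = 111011000000110

Compute s = H r^T mod 2 one row at a time:
  s_1 = 0 + 0 + 0 + 1 + 0 + 1 + 1 + 0 = 3 ≡ 1 (mod 2).
  s_2 = 0 + 1 + 1 + 0 + 0 + 1 + 1 + 0 = 4 ≡ 0 (mod 2).
  s_3 = 1 + 1 + 1 + 0 + 0 + 1 + 1 + 0 = 5 ≡ 1 (mod 2).
  s_4 = 1 + 1 + 1 + 0 + 0 + 1 + 1 + 0 = 5 ≡ 1 (mod 2).
s = (1, 0, 1, 1)^T — this equals column 11 of H (binary 1011), so error is at position 11.
Correct: flip bit 11 of r = 111011000010110 to get c = 111011000000110.


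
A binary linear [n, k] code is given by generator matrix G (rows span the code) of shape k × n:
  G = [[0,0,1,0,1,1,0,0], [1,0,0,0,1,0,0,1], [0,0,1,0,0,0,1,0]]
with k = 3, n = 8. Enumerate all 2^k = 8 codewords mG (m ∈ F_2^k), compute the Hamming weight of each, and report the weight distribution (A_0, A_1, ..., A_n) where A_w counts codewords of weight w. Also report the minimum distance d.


Weight distribution: A_0 = 1, A_2 = 1, A_3 = 3, A_4 = 2, A_5 = 1. Minimum distance d = 2.

Enumerate all 2^3 = 8 messages m ∈ F_2^3.
For each, compute codeword c = mG in F_2^8, then tally its weight.
  m = 000 → c = 00000000, weight = 0.
  m = 100 → c = 00101100, weight = 3.
  m = 010 → c = 10001001, weight = 3.
  m = 110 → c = 10100101, weight = 4.
  m = 001 → c = 00100010, weight = 2.
  m = 101 → c = 00001110, weight = 3.
  m = 011 → c = 10101011, weight = 5.
  m = 111 → c = 10000111, weight = 4.
Tally weights:
  weight 0: 1 codewords.
  weight 2: 1 codewords.
  weight 3: 3 codewords.
  weight 4: 2 codewords.
  weight 5: 1 codewords.
Minimum distance d = smallest w > 0 with A_w > 0 = 2.
Sanity: Σ A_w = 8 = 2^3 = 8 ✓.


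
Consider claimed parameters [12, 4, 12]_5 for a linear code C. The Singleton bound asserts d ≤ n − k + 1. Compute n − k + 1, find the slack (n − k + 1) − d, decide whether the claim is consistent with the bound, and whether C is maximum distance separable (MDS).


Singleton RHS = n − k + 1 = 9, slack = -3, bound violated (no such code; not MDS).

Singleton bound: d ≤ n − k + 1.
Here n = 12, k = 4, so n − k + 1 = 9.
Given d = 12, check d ≤ 9: NO.
Slack = (n − k + 1) − d = -3.
The slack is negative: d = 12 exceeds n − k + 1 = 9 by 3, so the Singleton bound is violated and no linear [12, 4, 12]_5 code can exist. In particular it is not MDS (MDS requires d = n − k + 1 exactly).
Description: the claimed parameters are [12, 4, 12]_5; such a code would be impossible (violates the Singleton bound).


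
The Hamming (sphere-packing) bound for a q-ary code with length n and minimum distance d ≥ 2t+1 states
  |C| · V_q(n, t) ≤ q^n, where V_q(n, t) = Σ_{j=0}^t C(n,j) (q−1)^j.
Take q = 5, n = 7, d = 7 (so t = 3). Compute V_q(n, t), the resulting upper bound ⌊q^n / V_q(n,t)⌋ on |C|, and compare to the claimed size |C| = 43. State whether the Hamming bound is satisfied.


V_q(n, t) = 2605, q^n = 78125, Hamming bound = 29, |C| = 43 > bound (violated).

Step 1: Compute V_q(n, t) = Σ_{j=0}^3 C(n, j) (q−1)^j.
  j = 0: C(7,0)·(4)^0 = 1·1 = 1.
  j = 1: C(7,1)·(4)^1 = 7·4 = 28.
  j = 2: C(7,2)·(4)^2 = 21·16 = 336.
  j = 3: C(7,3)·(4)^3 = 35·64 = 2240.
  V_q(n, t) = 1 + 28 + 336 + 2240 = 2605.
Step 2: q^n = 5^7 = 78125.
Step 3: Hamming bound ⌊q^n / V_q(n,t)⌋ = ⌊78125/2605⌋ = 29.
Step 4: Compare |C| = 43 to 29: violated.
The claimed |C| lies above the Hamming bound, so no 5-ary code of length 7 with d ≥ 7 can have 43 codewords.


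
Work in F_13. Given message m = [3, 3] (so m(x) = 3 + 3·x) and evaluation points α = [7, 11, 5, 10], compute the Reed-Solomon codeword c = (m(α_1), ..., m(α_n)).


c = [11, 10, 5, 7]

Message polynomial: m(x) = 3 + 3·x (mod 13).
For each evaluation point α_i, compute m(α_i) mod 13:
  α_1 = 7: Horner steps 3 → 11, so m(7) = 11.
  α_2 = 11: Horner steps 3 → 10, so m(11) = 10.
  α_3 = 5: Horner steps 3 → 5, so m(5) = 5.
  α_4 = 10: Horner steps 3 → 7, so m(10) = 7.
Codeword c = [11, 10, 5, 7] ∈ F_13^4.


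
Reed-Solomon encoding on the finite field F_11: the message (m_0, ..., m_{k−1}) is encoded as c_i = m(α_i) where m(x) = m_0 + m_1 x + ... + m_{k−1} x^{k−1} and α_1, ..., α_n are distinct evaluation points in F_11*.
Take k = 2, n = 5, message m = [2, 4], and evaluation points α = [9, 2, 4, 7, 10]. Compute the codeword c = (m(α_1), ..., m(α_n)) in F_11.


c = [5, 10, 7, 8, 9]

Message polynomial: m(x) = 2 + 4·x (mod 11).
For each evaluation point α_i, compute m(α_i) mod 11:
  α_1 = 9: Horner steps 4 → 5, so m(9) = 5.
  α_2 = 2: Horner steps 4 → 10, so m(2) = 10.
  α_3 = 4: Horner steps 4 → 7, so m(4) = 7.
  α_4 = 7: Horner steps 4 → 8, so m(7) = 8.
  α_5 = 10: Horner steps 4 → 9, so m(10) = 9.
Codeword c = [5, 10, 7, 8, 9] ∈ F_11^5.


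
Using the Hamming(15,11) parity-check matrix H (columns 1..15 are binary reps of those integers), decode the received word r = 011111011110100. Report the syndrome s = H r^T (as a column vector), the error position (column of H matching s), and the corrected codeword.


s = (1, 0, 1, 1)^T, error position = 11, corrected codeword c = 011111011100100

Compute s = H r^T mod 2 one row at a time:
  s_1 = 1 + 1 + 1 + 1 + 0 + 1 + 0 + 0 = 5 ≡ 1 (mod 2).
  s_2 = 1 + 1 + 1 + 0 + 0 + 1 + 0 + 0 = 4 ≡ 0 (mod 2).
  s_3 = 1 + 1 + 1 + 0 + 1 + 1 + 0 + 0 = 5 ≡ 1 (mod 2).
  s_4 = 0 + 1 + 1 + 0 + 1 + 1 + 1 + 0 = 5 ≡ 1 (mod 2).
s = (1, 0, 1, 1)^T — this equals column 11 of H (binary 1011), so error is at position 11.
Correct: flip bit 11 of r = 011111011110100 to get c = 011111011100100.


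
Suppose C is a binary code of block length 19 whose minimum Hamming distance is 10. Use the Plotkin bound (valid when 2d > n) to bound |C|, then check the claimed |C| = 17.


Plotkin bound M ≤ 20; given |C| = 17 ≤ bound (satisfied).

Check applicability: 2d = 20, n = 19.
2d − n = 1 > 0, so Plotkin applies.
Compute d/(2d−n) = 10/1 ≈ 10.0000.
⌊d/(2d−n)⌋ = 10.
Plotkin bound: M ≤ 2·10 = 20.
Given |C| = 17, check: satisfied.
This |C| is below the Plotkin bound.


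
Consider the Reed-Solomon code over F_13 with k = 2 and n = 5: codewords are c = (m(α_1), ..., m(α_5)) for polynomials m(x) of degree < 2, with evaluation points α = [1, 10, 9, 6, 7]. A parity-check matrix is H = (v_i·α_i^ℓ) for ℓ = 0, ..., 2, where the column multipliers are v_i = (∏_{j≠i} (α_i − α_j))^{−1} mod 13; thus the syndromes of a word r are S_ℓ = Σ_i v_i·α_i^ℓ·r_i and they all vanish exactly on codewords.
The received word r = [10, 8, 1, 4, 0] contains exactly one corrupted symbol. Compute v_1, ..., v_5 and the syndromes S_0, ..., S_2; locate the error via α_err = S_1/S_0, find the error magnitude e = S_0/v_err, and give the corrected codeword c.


S = (10, 8, 9), error at position 4, error magnitude e = 11, c = [10, 8, 1, 6, 0].

Step 1: column multipliers v_i = (∏_{j≠i}(α_i − α_j))^{−1} mod 13.
  i = 1 (α = 1): (1−10)(1−9)(1−6)(1−7) = (−9)·(−8)·(−5)·(−6) = 2160 ≡ 2, so v_1 = 2^{−1} = 7 (mod 13).
  i = 2 (α = 10): (10−1)(10−9)(10−6)(10−7) = 9·1·4·3 = 108 ≡ 4, so v_2 = 4^{−1} = 10 (mod 13).
  i = 3 (α = 9): (9−1)(9−10)(9−6)(9−7) = 8·(−1)·3·2 = −48 ≡ 4, so v_3 = 4^{−1} = 10 (mod 13).
  i = 4 (α = 6): (6−1)(6−10)(6−9)(6−7) = 5·(−4)·(−3)·(−1) = −60 ≡ 5, so v_4 = 5^{−1} = 8 (mod 13).
  i = 5 (α = 7): (7−1)(7−10)(7−9)(7−6) = 6·(−3)·(−2)·1 = 36 ≡ 10, so v_5 = 10^{−1} = 4 (mod 13).
  v = [7, 10, 10, 8, 4].
Step 2: syndromes of r = [10, 8, 1, 4, 0] (all sums mod 13).
  S_0 = Σ v_i r_i = 7·10 + 10·8 + 10·1 + 8·4 + 4·0 = 192 ≡ 10.
  S_1 = Σ v_i α_i r_i = 7·1·10 + 10·10·8 + 10·9·1 + 8·6·4 + 4·7·0 = 1152 ≡ 8.
  α_i^2 mod 13 = [1, 9, 3, 10, 10].
  S_2 = Σ v_i α_i^2 r_i = 7·1·10 + 10·9·8 + 10·3·1 + 8·10·4 + 4·10·0 = 1140 ≡ 9.
  S = (10, 8, 9) ≠ 0, so r is not a codeword (an error is present).
Step 3: locate the error. For a single error e at position i, S_ℓ = v_i·e·α_i^ℓ, so α_err = S_1/S_0.
  S_0^{−1} = 10^{−1} = 4 (mod 13), so α_err = 8·4 = 32 ≡ 6 = α_4. Error position i = 4.
  Consistency check: S_2/S_1 = 9·5 = 45 ≡ 6 = α_err ✓ (single-error assumption holds).
Step 4: error magnitude e = S_0/v_4 = S_0·∏_{j≠4}(α_4 − α_j) = 10·5 = 50 ≡ 11 (mod 13).
Step 5: correct position 4: c_4 = r_4 − e = 4 − 11 ≡ 6 (mod 13). Hence c = [10, 8, 1, 6, 0].
  Check: interpolating c through the α_i gives m(x) = 3 + 7·x (degree < 2) with m(α_i) = c_i for every i, so c is indeed a codeword.


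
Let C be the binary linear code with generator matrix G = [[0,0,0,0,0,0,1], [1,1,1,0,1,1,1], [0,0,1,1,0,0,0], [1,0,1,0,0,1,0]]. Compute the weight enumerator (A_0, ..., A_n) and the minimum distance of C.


Weight distribution: A_0 = 1, A_1 = 1, A_2 = 2, A_3 = 4, A_4 = 3, A_5 = 3, A_6 = 2. Minimum distance d = 1.

Enumerate all 2^4 = 16 messages m ∈ F_2^4.
For each, compute codeword c = mG in F_2^7, then tally its weight.
  m = 0000 → c = 0000000, weight = 0.
  m = 1000 → c = 0000001, weight = 1.
  m = 0100 → c = 1110111, weight = 6.
  m = 1100 → c = 1110110, weight = 5.
  m = 0010 → c = 0011000, weight = 2.
  m = 1010 → c = 0011001, weight = 3.
  m = 0110 → c = 1101111, weight = 6.
  m = 1110 → c = 1101110, weight = 5.
  m = 0001 → c = 1010010, weight = 3.
  m = 1001 → c = 1010011, weight = 4.
  m = 0101 → c = 0100101, weight = 3.
  m = 1101 → c = 0100100, weight = 2.
  m = 0011 → c = 1001010, weight = 3.
  m = 1011 → c = 1001011, weight = 4.
  m = 0111 → c = 0111101, weight = 5.
  m = 1111 → c = 0111100, weight = 4.
Tally weights:
  weight 0: 1 codewords.
  weight 1: 1 codewords.
  weight 2: 2 codewords.
  weight 3: 4 codewords.
  weight 4: 3 codewords.
  weight 5: 3 codewords.
  weight 6: 2 codewords.
Minimum distance d = smallest w > 0 with A_w > 0 = 1.
Sanity: Σ A_w = 16 = 2^4 = 16 ✓.


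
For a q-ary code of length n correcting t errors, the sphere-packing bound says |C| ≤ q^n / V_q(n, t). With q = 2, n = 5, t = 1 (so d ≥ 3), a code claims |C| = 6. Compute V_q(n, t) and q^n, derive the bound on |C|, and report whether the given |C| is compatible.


V_q(n, t) = 6, q^n = 32, Hamming bound = 5, |C| = 6 > bound (violated).

Step 1: Compute V_q(n, t) = Σ_{j=0}^1 C(n, j) (q−1)^j.
  j = 0: C(5,0)·(1)^0 = 1·1 = 1.
  j = 1: C(5,1)·(1)^1 = 5·1 = 5.
  V_q(n, t) = 1 + 5 = 6.
Step 2: q^n = 2^5 = 32.
Step 3: Hamming bound ⌊q^n / V_q(n,t)⌋ = ⌊32/6⌋ = 5.
Step 4: Compare |C| = 6 to 5: violated.
The claimed |C| lies above the Hamming bound, so no 2-ary code of length 5 with d ≥ 3 can have 6 codewords.


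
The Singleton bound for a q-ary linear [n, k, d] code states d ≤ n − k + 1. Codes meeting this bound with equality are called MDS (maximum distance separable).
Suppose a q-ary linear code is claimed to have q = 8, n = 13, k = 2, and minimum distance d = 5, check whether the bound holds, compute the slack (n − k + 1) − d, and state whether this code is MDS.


Singleton RHS = n − k + 1 = 12, slack = 7, bound satisfied, not MDS.

Singleton bound: d ≤ n − k + 1.
Here n = 13, k = 2, so n − k + 1 = 12.
Given d = 5, check d ≤ 12: YES.
Slack = (n − k + 1) − d = 7.
The code is NOT MDS (slack = 7 > 0).
Description: the claimed parameters are [13, 2, 5]_8; such a code would be non-MDS.


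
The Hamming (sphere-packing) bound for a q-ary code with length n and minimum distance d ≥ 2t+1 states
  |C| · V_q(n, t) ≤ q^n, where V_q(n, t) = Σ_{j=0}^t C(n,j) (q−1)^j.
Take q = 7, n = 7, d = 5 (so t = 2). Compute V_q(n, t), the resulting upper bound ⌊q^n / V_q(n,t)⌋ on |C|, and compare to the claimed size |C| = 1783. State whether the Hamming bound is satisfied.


V_q(n, t) = 799, q^n = 823543, Hamming bound = 1030, |C| = 1783 > bound (violated).

Step 1: Compute V_q(n, t) = Σ_{j=0}^2 C(n, j) (q−1)^j.
  j = 0: C(7,0)·(6)^0 = 1·1 = 1.
  j = 1: C(7,1)·(6)^1 = 7·6 = 42.
  j = 2: C(7,2)·(6)^2 = 21·36 = 756.
  V_q(n, t) = 1 + 42 + 756 = 799.
Step 2: q^n = 7^7 = 823543.
Step 3: Hamming bound ⌊q^n / V_q(n,t)⌋ = ⌊823543/799⌋ = 1030.
Step 4: Compare |C| = 1783 to 1030: violated.
The claimed |C| lies above the Hamming bound, so no 7-ary code of length 7 with d ≥ 5 can have 1783 codewords.


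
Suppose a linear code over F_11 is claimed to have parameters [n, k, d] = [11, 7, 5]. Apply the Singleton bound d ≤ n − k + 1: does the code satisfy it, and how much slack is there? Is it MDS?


Singleton RHS = n − k + 1 = 5, slack = 0, bound satisfied, MDS.

Singleton bound: d ≤ n − k + 1.
Here n = 11, k = 7, so n − k + 1 = 5.
Given d = 5, check d ≤ 5: YES.
Slack = (n − k + 1) − d = 0.
The code is MDS (slack = 0).
Description: the claimed parameters are [11, 7, 5]_11; such a code would be MDS (meets Singleton bound).


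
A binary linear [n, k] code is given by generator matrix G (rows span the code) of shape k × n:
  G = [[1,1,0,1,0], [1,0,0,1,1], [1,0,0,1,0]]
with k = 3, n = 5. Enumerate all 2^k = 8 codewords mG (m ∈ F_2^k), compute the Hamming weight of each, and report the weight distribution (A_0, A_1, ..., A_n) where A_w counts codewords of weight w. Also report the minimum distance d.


Weight distribution: A_0 = 1, A_1 = 2, A_2 = 2, A_3 = 2, A_4 = 1. Minimum distance d = 1.

Enumerate all 2^3 = 8 messages m ∈ F_2^3.
For each, compute codeword c = mG in F_2^5, then tally its weight.
  m = 000 → c = 00000, weight = 0.
  m = 100 → c = 11010, weight = 3.
  m = 010 → c = 10011, weight = 3.
  m = 110 → c = 01001, weight = 2.
  m = 001 → c = 10010, weight = 2.
  m = 101 → c = 01000, weight = 1.
  m = 011 → c = 00001, weight = 1.
  m = 111 → c = 11011, weight = 4.
Tally weights:
  weight 0: 1 codewords.
  weight 1: 2 codewords.
  weight 2: 2 codewords.
  weight 3: 2 codewords.
  weight 4: 1 codewords.
Minimum distance d = smallest w > 0 with A_w > 0 = 1.
Sanity: Σ A_w = 8 = 2^3 = 8 ✓.


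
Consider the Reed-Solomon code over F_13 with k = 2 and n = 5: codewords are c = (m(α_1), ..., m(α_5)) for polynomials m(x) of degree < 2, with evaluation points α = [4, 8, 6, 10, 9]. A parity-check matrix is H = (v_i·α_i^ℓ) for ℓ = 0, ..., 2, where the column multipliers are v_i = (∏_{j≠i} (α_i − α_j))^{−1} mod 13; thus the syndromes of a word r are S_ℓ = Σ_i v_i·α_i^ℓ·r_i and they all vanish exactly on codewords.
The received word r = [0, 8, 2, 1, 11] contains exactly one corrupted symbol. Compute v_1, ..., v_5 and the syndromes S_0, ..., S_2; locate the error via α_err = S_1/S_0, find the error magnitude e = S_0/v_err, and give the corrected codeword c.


S = (5, 7, 2), error at position 1, error magnitude e = 4, c = [9, 8, 2, 1, 11].

Step 1: column multipliers v_i = (∏_{j≠i}(α_i − α_j))^{−1} mod 13.
  i = 1 (α = 4): (4−8)(4−6)(4−10)(4−9) = (−4)·(−2)·(−6)·(−5) = 240 ≡ 6, so v_1 = 6^{−1} = 11 (mod 13).
  i = 2 (α = 8): (8−4)(8−6)(8−10)(8−9) = 4·2·(−2)·(−1) = 16 ≡ 3, so v_2 = 3^{−1} = 9 (mod 13).
  i = 3 (α = 6): (6−4)(6−8)(6−10)(6−9) = 2·(−2)·(−4)·(−3) = −48 ≡ 4, so v_3 = 4^{−1} = 10 (mod 13).
  i = 4 (α = 10): (10−4)(10−8)(10−6)(10−9) = 6·2·4·1 = 48 ≡ 9, so v_4 = 9^{−1} = 3 (mod 13).
  i = 5 (α = 9): (9−4)(9−8)(9−6)(9−10) = 5·1·3·(−1) = −15 ≡ 11, so v_5 = 11^{−1} = 6 (mod 13).
  v = [11, 9, 10, 3, 6].
Step 2: syndromes of r = [0, 8, 2, 1, 11] (all sums mod 13).
  S_0 = Σ v_i r_i = 11·0 + 9·8 + 10·2 + 3·1 + 6·11 = 161 ≡ 5.
  S_1 = Σ v_i α_i r_i = 11·4·0 + 9·8·8 + 10·6·2 + 3·10·1 + 6·9·11 = 1320 ≡ 7.
  α_i^2 mod 13 = [3, 12, 10, 9, 3].
  S_2 = Σ v_i α_i^2 r_i = 11·3·0 + 9·12·8 + 10·10·2 + 3·9·1 + 6·3·11 = 1289 ≡ 2.
  S = (5, 7, 2) ≠ 0, so r is not a codeword (an error is present).
Step 3: locate the error. For a single error e at position i, S_ℓ = v_i·e·α_i^ℓ, so α_err = S_1/S_0.
  S_0^{−1} = 5^{−1} = 8 (mod 13), so α_err = 7·8 = 56 ≡ 4 = α_1. Error position i = 1.
  Consistency check: S_2/S_1 = 2·2 = 4 ≡ 4 = α_err ✓ (single-error assumption holds).
Step 4: error magnitude e = S_0/v_1 = S_0·∏_{j≠1}(α_1 − α_j) = 5·6 = 30 ≡ 4 (mod 13).
Step 5: correct position 1: c_1 = r_1 − e = 0 − 4 ≡ 9 (mod 13). Hence c = [9, 8, 2, 1, 11].
  Check: interpolating c through the α_i gives m(x) = 10 + 3·x (degree < 2) with m(α_i) = c_i for every i, so c is indeed a codeword.


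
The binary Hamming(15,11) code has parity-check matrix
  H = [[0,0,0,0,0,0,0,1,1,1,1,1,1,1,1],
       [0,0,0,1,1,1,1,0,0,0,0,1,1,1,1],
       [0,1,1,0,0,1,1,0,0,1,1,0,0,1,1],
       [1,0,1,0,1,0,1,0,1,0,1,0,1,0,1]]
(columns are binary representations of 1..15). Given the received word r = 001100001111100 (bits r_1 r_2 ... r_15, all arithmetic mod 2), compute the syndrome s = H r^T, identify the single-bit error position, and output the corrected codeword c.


s = (1, 1, 1, 0)^T, error position = 14, corrected codeword c = 001100001111110

Compute s = H r^T mod 2 one row at a time:
  s_1 = 0 + 1 + 1 + 1 + 1 + 1 + 0 + 0 = 5 ≡ 1 (mod 2).
  s_2 = 1 + 0 + 0 + 0 + 1 + 1 + 0 + 0 = 3 ≡ 1 (mod 2).
  s_3 = 0 + 1 + 0 + 0 + 1 + 1 + 0 + 0 = 3 ≡ 1 (mod 2).
  s_4 = 0 + 1 + 0 + 0 + 1 + 1 + 1 + 0 = 4 ≡ 0 (mod 2).
s = (1, 1, 1, 0)^T — this equals column 14 of H (binary 1110), so error is at position 14.
Correct: flip bit 14 of r = 001100001111100 to get c = 001100001111110.


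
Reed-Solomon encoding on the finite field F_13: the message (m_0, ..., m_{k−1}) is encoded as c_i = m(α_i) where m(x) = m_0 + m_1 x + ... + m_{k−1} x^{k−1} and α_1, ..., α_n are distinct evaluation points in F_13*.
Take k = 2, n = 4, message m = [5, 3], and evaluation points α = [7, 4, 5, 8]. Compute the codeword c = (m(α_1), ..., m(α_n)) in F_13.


c = [0, 4, 7, 3]

Message polynomial: m(x) = 5 + 3·x (mod 13).
For each evaluation point α_i, compute m(α_i) mod 13:
  α_1 = 7: Horner steps 3 → 0, so m(7) = 0.
  α_2 = 4: Horner steps 3 → 4, so m(4) = 4.
  α_3 = 5: Horner steps 3 → 7, so m(5) = 7.
  α_4 = 8: Horner steps 3 → 3, so m(8) = 3.
Codeword c = [0, 4, 7, 3] ∈ F_13^4.


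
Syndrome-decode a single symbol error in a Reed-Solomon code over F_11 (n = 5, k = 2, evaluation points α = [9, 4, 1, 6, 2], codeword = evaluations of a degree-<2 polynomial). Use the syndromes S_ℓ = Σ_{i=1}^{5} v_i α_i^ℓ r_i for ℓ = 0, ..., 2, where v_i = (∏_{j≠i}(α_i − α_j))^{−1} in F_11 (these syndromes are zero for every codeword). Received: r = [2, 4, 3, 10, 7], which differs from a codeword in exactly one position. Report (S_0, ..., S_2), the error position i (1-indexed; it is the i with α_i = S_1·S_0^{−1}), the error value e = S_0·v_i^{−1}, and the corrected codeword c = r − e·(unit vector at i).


S = (9, 10, 5), error at position 4, error magnitude e = 9, c = [2, 4, 3, 1, 7].

Step 1: column multipliers v_i = (∏_{j≠i}(α_i − α_j))^{−1} mod 11.
  i = 1 (α = 9): (9−4)(9−1)(9−6)(9−2) = 5·8·3·7 = 840 ≡ 4, so v_1 = 4^{−1} = 3 (mod 11).
  i = 2 (α = 4): (4−9)(4−1)(4−6)(4−2) = (−5)·3·(−2)·2 = 60 ≡ 5, so v_2 = 5^{−1} = 9 (mod 11).
  i = 3 (α = 1): (1−9)(1−4)(1−6)(1−2) = (−8)·(−3)·(−5)·(−1) = 120 ≡ 10, so v_3 = 10^{−1} = 10 (mod 11).
  i = 4 (α = 6): (6−9)(6−4)(6−1)(6−2) = (−3)·2·5·4 = −120 ≡ 1, so v_4 = 1^{−1} = 1 (mod 11).
  i = 5 (α = 2): (2−9)(2−4)(2−1)(2−6) = (−7)·(−2)·1·(−4) = −56 ≡ 10, so v_5 = 10^{−1} = 10 (mod 11).
  v = [3, 9, 10, 1, 10].
Step 2: syndromes of r = [2, 4, 3, 10, 7] (all sums mod 11).
  S_0 = Σ v_i r_i = 3·2 + 9·4 + 10·3 + 1·10 + 10·7 = 152 ≡ 9.
  S_1 = Σ v_i α_i r_i = 3·9·2 + 9·4·4 + 10·1·3 + 1·6·10 + 10·2·7 = 428 ≡ 10.
  α_i^2 mod 11 = [4, 5, 1, 3, 4].
  S_2 = Σ v_i α_i^2 r_i = 3·4·2 + 9·5·4 + 10·1·3 + 1·3·10 + 10·4·7 = 544 ≡ 5.
  S = (9, 10, 5) ≠ 0, so r is not a codeword (an error is present).
Step 3: locate the error. For a single error e at position i, S_ℓ = v_i·e·α_i^ℓ, so α_err = S_1/S_0.
  S_0^{−1} = 9^{−1} = 5 (mod 11), so α_err = 10·5 = 50 ≡ 6 = α_4. Error position i = 4.
  Consistency check: S_2/S_1 = 5·10 = 50 ≡ 6 = α_err ✓ (single-error assumption holds).
Step 4: error magnitude e = S_0/v_4 = S_0·∏_{j≠4}(α_4 − α_j) = 9·1 = 9 ≡ 9 (mod 11).
Step 5: correct position 4: c_4 = r_4 − e = 10 − 9 ≡ 1 (mod 11). Hence c = [2, 4, 3, 1, 7].
  Check: interpolating c through the α_i gives m(x) = 10 + 4·x (degree < 2) with m(α_i) = c_i for every i, so c is indeed a codeword.


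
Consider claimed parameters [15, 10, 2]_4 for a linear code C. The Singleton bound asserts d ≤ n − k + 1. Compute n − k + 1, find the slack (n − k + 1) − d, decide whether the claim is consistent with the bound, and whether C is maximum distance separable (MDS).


Singleton RHS = n − k + 1 = 6, slack = 4, bound satisfied, not MDS.

Singleton bound: d ≤ n − k + 1.
Here n = 15, k = 10, so n − k + 1 = 6.
Given d = 2, check d ≤ 6: YES.
Slack = (n − k + 1) − d = 4.
The code is NOT MDS (slack = 4 > 0).
Description: the claimed parameters are [15, 10, 2]_4; such a code would be non-MDS.


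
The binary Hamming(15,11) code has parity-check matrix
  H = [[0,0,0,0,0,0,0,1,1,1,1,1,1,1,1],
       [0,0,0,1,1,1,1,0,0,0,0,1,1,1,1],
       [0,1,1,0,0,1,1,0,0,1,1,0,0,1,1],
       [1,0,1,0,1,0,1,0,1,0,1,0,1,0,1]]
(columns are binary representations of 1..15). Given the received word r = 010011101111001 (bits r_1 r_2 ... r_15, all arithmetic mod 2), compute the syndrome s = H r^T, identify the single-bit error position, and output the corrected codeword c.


s = (1, 1, 0, 1)^T, error position = 13, corrected codeword c = 010011101111101

Compute s = H r^T mod 2 one row at a time:
  s_1 = 0 + 1 + 1 + 1 + 1 + 0 + 0 + 1 = 5 ≡ 1 (mod 2).
  s_2 = 0 + 1 + 1 + 1 + 1 + 0 + 0 + 1 = 5 ≡ 1 (mod 2).
  s_3 = 1 + 0 + 1 + 1 + 1 + 1 + 0 + 1 = 6 ≡ 0 (mod 2).
  s_4 = 0 + 0 + 1 + 1 + 1 + 1 + 0 + 1 = 5 ≡ 1 (mod 2).
s = (1, 1, 0, 1)^T — this equals column 13 of H (binary 1101), so error is at position 13.
Correct: flip bit 13 of r = 010011101111001 to get c = 010011101111101.


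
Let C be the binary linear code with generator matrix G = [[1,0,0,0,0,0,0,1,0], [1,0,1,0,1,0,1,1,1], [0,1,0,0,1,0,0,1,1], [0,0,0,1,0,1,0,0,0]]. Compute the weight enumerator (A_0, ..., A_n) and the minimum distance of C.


Weight distribution: A_0 = 1, A_2 = 2, A_4 = 6, A_6 = 6, A_8 = 1. Minimum distance d = 2.

Enumerate all 2^4 = 16 messages m ∈ F_2^4.
For each, compute codeword c = mG in F_2^9, then tally its weight.
  m = 0000 → c = 000000000, weight = 0.
  m = 1000 → c = 100000010, weight = 2.
  m = 0100 → c = 101010111, weight = 6.
  m = 1100 → c = 001010101, weight = 4.
  m = 0010 → c = 010010011, weight = 4.
  m = 1010 → c = 110010001, weight = 4.
  m = 0110 → c = 111000100, weight = 4.
  m = 1110 → c = 011000110, weight = 4.
  m = 0001 → c = 000101000, weight = 2.
  m = 1001 → c = 100101010, weight = 4.
  m = 0101 → c = 101111111, weight = 8.
  m = 1101 → c = 001111101, weight = 6.
  m = 0011 → c = 010111011, weight = 6.
  m = 1011 → c = 110111001, weight = 6.
  m = 0111 → c = 111101100, weight = 6.
  m = 1111 → c = 011101110, weight = 6.
Tally weights:
  weight 0: 1 codewords.
  weight 2: 2 codewords.
  weight 4: 6 codewords.
  weight 6: 6 codewords.
  weight 8: 1 codewords.
Minimum distance d = smallest w > 0 with A_w > 0 = 2.
Sanity: Σ A_w = 16 = 2^4 = 16 ✓.


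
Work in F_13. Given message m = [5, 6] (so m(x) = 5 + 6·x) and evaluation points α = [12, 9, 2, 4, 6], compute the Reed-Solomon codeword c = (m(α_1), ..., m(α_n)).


c = [12, 7, 4, 3, 2]

Message polynomial: m(x) = 5 + 6·x (mod 13).
For each evaluation point α_i, compute m(α_i) mod 13:
  α_1 = 12: Horner steps 6 → 12, so m(12) = 12.
  α_2 = 9: Horner steps 6 → 7, so m(9) = 7.
  α_3 = 2: Horner steps 6 → 4, so m(2) = 4.
  α_4 = 4: Horner steps 6 → 3, so m(4) = 3.
  α_5 = 6: Horner steps 6 → 2, so m(6) = 2.
Codeword c = [12, 7, 4, 3, 2] ∈ F_13^5.


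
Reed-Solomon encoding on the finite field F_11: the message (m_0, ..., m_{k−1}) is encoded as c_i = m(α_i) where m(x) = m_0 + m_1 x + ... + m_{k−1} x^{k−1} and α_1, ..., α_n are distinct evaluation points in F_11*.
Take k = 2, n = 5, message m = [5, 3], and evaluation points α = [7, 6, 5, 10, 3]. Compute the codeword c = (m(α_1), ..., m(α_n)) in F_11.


c = [4, 1, 9, 2, 3]

Message polynomial: m(x) = 5 + 3·x (mod 11).
For each evaluation point α_i, compute m(α_i) mod 11:
  α_1 = 7: Horner steps 3 → 4, so m(7) = 4.
  α_2 = 6: Horner steps 3 → 1, so m(6) = 1.
  α_3 = 5: Horner steps 3 → 9, so m(5) = 9.
  α_4 = 10: Horner steps 3 → 2, so m(10) = 2.
  α_5 = 3: Horner steps 3 → 3, so m(3) = 3.
Codeword c = [4, 1, 9, 2, 3] ∈ F_11^5.


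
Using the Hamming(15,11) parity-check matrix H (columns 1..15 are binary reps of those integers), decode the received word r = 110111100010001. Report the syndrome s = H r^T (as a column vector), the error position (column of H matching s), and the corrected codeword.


s = (0, 1, 1, 1)^T, error position = 7, corrected codeword c = 110111000010001

Compute s = H r^T mod 2 one row at a time:
  s_1 = 0 + 0 + 0 + 1 + 0 + 0 + 0 + 1 = 2 ≡ 0 (mod 2).
  s_2 = 1 + 1 + 1 + 1 + 0 + 0 + 0 + 1 = 5 ≡ 1 (mod 2).
  s_3 = 1 + 0 + 1 + 1 + 0 + 1 + 0 + 1 = 5 ≡ 1 (mod 2).
  s_4 = 1 + 0 + 1 + 1 + 0 + 1 + 0 + 1 = 5 ≡ 1 (mod 2).
s = (0, 1, 1, 1)^T — this equals column 7 of H (binary 0111), so error is at position 7.
Correct: flip bit 7 of r = 110111100010001 to get c = 110111000010001.


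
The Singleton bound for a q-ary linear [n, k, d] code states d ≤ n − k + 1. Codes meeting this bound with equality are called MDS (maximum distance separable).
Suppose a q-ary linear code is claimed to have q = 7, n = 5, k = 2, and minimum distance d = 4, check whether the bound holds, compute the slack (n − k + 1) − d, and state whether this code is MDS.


Singleton RHS = n − k + 1 = 4, slack = 0, bound satisfied, MDS.

Singleton bound: d ≤ n − k + 1.
Here n = 5, k = 2, so n − k + 1 = 4.
Given d = 4, check d ≤ 4: YES.
Slack = (n − k + 1) − d = 0.
The code is MDS (slack = 0).
Description: the claimed parameters are [5, 2, 4]_7; such a code would be MDS (meets Singleton bound).


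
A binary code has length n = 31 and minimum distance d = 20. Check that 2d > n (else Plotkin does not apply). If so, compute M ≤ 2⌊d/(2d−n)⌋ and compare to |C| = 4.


Plotkin bound M ≤ 4; given |C| = 4 ≤ bound (satisfied).

Check applicability: 2d = 40, n = 31.
2d − n = 9 > 0, so Plotkin applies.
Compute d/(2d−n) = 20/9 ≈ 2.2222.
⌊d/(2d−n)⌋ = 2.
Plotkin bound: M ≤ 2·2 = 4.
Given |C| = 4, check: satisfied.
This |C| is at the Plotkin bound.


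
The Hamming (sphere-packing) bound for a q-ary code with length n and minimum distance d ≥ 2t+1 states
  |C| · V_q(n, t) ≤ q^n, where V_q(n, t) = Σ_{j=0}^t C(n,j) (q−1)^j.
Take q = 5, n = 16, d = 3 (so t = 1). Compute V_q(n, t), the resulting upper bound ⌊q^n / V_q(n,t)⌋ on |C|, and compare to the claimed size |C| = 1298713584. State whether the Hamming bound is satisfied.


V_q(n, t) = 65, q^n = 152587890625, Hamming bound = 2347506009, |C| = 1298713584 ≤ bound (satisfied).

Step 1: Compute V_q(n, t) = Σ_{j=0}^1 C(n, j) (q−1)^j.
  j = 0: C(16,0)·(4)^0 = 1·1 = 1.
  j = 1: C(16,1)·(4)^1 = 16·4 = 64.
  V_q(n, t) = 1 + 64 = 65.
Step 2: q^n = 5^16 = 152587890625.
Step 3: Hamming bound ⌊q^n / V_q(n,t)⌋ = ⌊152587890625/65⌋ = 2347506009.
Step 4: Compare |C| = 1298713584 to 2347506009: satisfied.
The claimed |C| lies below the Hamming bound.


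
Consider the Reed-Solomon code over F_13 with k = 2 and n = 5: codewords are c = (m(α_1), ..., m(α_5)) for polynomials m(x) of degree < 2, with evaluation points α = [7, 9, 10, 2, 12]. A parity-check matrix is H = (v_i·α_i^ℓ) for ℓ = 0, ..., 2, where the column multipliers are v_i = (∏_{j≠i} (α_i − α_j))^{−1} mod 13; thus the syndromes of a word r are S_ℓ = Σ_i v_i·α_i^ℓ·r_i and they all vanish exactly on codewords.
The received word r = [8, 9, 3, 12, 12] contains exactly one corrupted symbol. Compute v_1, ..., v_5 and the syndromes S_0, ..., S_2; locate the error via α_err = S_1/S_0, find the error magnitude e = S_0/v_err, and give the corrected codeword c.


S = (8, 5, 8), error at position 5, error magnitude e = 8, c = [8, 9, 3, 12, 4].

Step 1: column multipliers v_i = (∏_{j≠i}(α_i − α_j))^{−1} mod 13.
  i = 1 (α = 7): (7−9)(7−10)(7−2)(7−12) = (−2)·(−3)·5·(−5) = −150 ≡ 6, so v_1 = 6^{−1} = 11 (mod 13).
  i = 2 (α = 9): (9−7)(9−10)(9−2)(9−12) = 2·(−1)·7·(−3) = 42 ≡ 3, so v_2 = 3^{−1} = 9 (mod 13).
  i = 3 (α = 10): (10−7)(10−9)(10−2)(10−12) = 3·1·8·(−2) = −48 ≡ 4, so v_3 = 4^{−1} = 10 (mod 13).
  i = 4 (α = 2): (2−7)(2−9)(2−10)(2−12) = (−5)·(−7)·(−8)·(−10) = 2800 ≡ 5, so v_4 = 5^{−1} = 8 (mod 13).
  i = 5 (α = 12): (12−7)(12−9)(12−10)(12−2) = 5·3·2·10 = 300 ≡ 1, so v_5 = 1^{−1} = 1 (mod 13).
  v = [11, 9, 10, 8, 1].
Step 2: syndromes of r = [8, 9, 3, 12, 12] (all sums mod 13).
  S_0 = Σ v_i r_i = 11·8 + 9·9 + 10·3 + 8·12 + 1·12 = 307 ≡ 8.
  S_1 = Σ v_i α_i r_i = 11·7·8 + 9·9·9 + 10·10·3 + 8·2·12 + 1·12·12 = 1981 ≡ 5.
  α_i^2 mod 13 = [10, 3, 9, 4, 1].
  S_2 = Σ v_i α_i^2 r_i = 11·10·8 + 9·3·9 + 10·9·3 + 8·4·12 + 1·1·12 = 1789 ≡ 8.
  S = (8, 5, 8) ≠ 0, so r is not a codeword (an error is present).
Step 3: locate the error. For a single error e at position i, S_ℓ = v_i·e·α_i^ℓ, so α_err = S_1/S_0.
  S_0^{−1} = 8^{−1} = 5 (mod 13), so α_err = 5·5 = 25 ≡ 12 = α_5. Error position i = 5.
  Consistency check: S_2/S_1 = 8·8 = 64 ≡ 12 = α_err ✓ (single-error assumption holds).
Step 4: error magnitude e = S_0/v_5 = S_0·∏_{j≠5}(α_5 − α_j) = 8·1 = 8 ≡ 8 (mod 13).
Step 5: correct position 5: c_5 = r_5 − e = 12 − 8 ≡ 4 (mod 13). Hence c = [8, 9, 3, 12, 4].
  Check: interpolating c through the α_i gives m(x) = 11 + 7·x (degree < 2) with m(α_i) = c_i for every i, so c is indeed a codeword.


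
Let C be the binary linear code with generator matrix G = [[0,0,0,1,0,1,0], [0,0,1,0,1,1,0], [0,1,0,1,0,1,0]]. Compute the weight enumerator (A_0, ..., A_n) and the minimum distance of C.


Weight distribution: A_0 = 1, A_1 = 1, A_2 = 1, A_3 = 3, A_4 = 2. Minimum distance d = 1.

Enumerate all 2^3 = 8 messages m ∈ F_2^3.
For each, compute codeword c = mG in F_2^7, then tally its weight.
  m = 000 → c = 0000000, weight = 0.
  m = 100 → c = 0001010, weight = 2.
  m = 010 → c = 0010110, weight = 3.
  m = 110 → c = 0011100, weight = 3.
  m = 001 → c = 0101010, weight = 3.
  m = 101 → c = 0100000, weight = 1.
  m = 011 → c = 0111100, weight = 4.
  m = 111 → c = 0110110, weight = 4.
Tally weights:
  weight 0: 1 codewords.
  weight 1: 1 codewords.
  weight 2: 1 codewords.
  weight 3: 3 codewords.
  weight 4: 2 codewords.
Minimum distance d = smallest w > 0 with A_w > 0 = 1.
Sanity: Σ A_w = 8 = 2^3 = 8 ✓.


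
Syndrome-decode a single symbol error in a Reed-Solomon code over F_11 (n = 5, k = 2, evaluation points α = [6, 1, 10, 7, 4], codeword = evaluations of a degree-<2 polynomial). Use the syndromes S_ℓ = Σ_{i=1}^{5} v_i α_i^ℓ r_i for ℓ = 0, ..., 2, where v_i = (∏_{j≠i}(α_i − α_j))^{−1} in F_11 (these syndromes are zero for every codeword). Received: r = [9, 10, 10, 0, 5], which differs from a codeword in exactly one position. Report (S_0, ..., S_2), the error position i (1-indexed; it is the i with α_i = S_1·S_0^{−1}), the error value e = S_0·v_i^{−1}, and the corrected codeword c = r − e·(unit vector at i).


S = (7, 4, 7), error at position 3, error magnitude e = 4, c = [9, 10, 6, 0, 5].

Step 1: column multipliers v_i = (∏_{j≠i}(α_i − α_j))^{−1} mod 11.
  i = 1 (α = 6): (6−1)(6−10)(6−7)(6−4) = 5·(−4)·(−1)·2 = 40 ≡ 7, so v_1 = 7^{−1} = 8 (mod 11).
  i = 2 (α = 1): (1−6)(1−10)(1−7)(1−4) = (−5)·(−9)·(−6)·(−3) = 810 ≡ 7, so v_2 = 7^{−1} = 8 (mod 11).
  i = 3 (α = 10): (10−6)(10−1)(10−7)(10−4) = 4·9·3·6 = 648 ≡ 10, so v_3 = 10^{−1} = 10 (mod 11).
  i = 4 (α = 7): (7−6)(7−1)(7−10)(7−4) = 1·6·(−3)·3 = −54 ≡ 1, so v_4 = 1^{−1} = 1 (mod 11).
  i = 5 (α = 4): (4−6)(4−1)(4−10)(4−7) = (−2)·3·(−6)·(−3) = −108 ≡ 2, so v_5 = 2^{−1} = 6 (mod 11).
  v = [8, 8, 10, 1, 6].
Step 2: syndromes of r = [9, 10, 10, 0, 5] (all sums mod 11).
  S_0 = Σ v_i r_i = 8·9 + 8·10 + 10·10 + 1·0 + 6·5 = 282 ≡ 7.
  S_1 = Σ v_i α_i r_i = 8·6·9 + 8·1·10 + 10·10·10 + 1·7·0 + 6·4·5 = 1632 ≡ 4.
  α_i^2 mod 11 = [3, 1, 1, 5, 5].
  S_2 = Σ v_i α_i^2 r_i = 8·3·9 + 8·1·10 + 10·1·10 + 1·5·0 + 6·5·5 = 546 ≡ 7.
  S = (7, 4, 7) ≠ 0, so r is not a codeword (an error is present).
Step 3: locate the error. For a single error e at position i, S_ℓ = v_i·e·α_i^ℓ, so α_err = S_1/S_0.
  S_0^{−1} = 7^{−1} = 8 (mod 11), so α_err = 4·8 = 32 ≡ 10 = α_3. Error position i = 3.
  Consistency check: S_2/S_1 = 7·3 = 21 ≡ 10 = α_err ✓ (single-error assumption holds).
Step 4: error magnitude e = S_0/v_3 = S_0·∏_{j≠3}(α_3 − α_j) = 7·10 = 70 ≡ 4 (mod 11).
Step 5: correct position 3: c_3 = r_3 − e = 10 − 4 ≡ 6 (mod 11). Hence c = [9, 10, 6, 0, 5].
  Check: interpolating c through the α_i gives m(x) = 8 + 2·x (degree < 2) with m(α_i) = c_i for every i, so c is indeed a codeword.


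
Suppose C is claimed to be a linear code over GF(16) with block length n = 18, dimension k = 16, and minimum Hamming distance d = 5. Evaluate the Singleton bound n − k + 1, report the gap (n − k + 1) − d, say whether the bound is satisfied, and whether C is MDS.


Singleton RHS = n − k + 1 = 3, slack = -2, bound violated (no such code; not MDS).

Singleton bound: d ≤ n − k + 1.
Here n = 18, k = 16, so n − k + 1 = 3.
Given d = 5, check d ≤ 3: NO.
Slack = (n − k + 1) − d = -2.
The slack is negative: d = 5 exceeds n − k + 1 = 3 by 2, so the Singleton bound is violated and no linear [18, 16, 5]_16 code can exist. In particular it is not MDS (MDS requires d = n − k + 1 exactly).
Description: the claimed parameters are [18, 16, 5]_16; such a code would be impossible (violates the Singleton bound).
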